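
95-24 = 71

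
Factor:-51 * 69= - 3519 = -3^2*17^1*23^1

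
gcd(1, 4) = 1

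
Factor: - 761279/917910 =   -  2^( - 1) * 3^( - 2) * 5^( - 1)*7^ ( - 1)*29^1*  31^(  -  1 )*47^( - 1)*26251^1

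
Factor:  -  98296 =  - 2^3*11^1*1117^1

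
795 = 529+266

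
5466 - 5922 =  - 456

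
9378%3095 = 93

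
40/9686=20/4843 = 0.00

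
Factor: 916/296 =229/74 = 2^(-1)*37^( - 1) *229^1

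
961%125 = 86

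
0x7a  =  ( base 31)3t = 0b1111010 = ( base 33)3n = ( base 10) 122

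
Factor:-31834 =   -  2^1*11^1*1447^1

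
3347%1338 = 671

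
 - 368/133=-3+31/133 = - 2.77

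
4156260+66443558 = 70599818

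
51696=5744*9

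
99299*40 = 3971960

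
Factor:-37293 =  - 3^1*31^1* 401^1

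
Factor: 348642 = 2^1*3^2*7^1*2767^1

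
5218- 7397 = - 2179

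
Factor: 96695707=241^1*607^1*661^1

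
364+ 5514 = 5878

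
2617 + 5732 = 8349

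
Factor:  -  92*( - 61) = 5612 = 2^2*23^1 *61^1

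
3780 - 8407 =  - 4627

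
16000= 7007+8993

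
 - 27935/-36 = 775 + 35/36= 775.97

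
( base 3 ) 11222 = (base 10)134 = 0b10000110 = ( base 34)3w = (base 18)78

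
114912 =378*304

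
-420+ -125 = - 545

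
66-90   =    -  24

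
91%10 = 1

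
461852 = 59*7828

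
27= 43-16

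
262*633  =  165846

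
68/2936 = 17/734 = 0.02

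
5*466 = 2330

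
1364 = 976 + 388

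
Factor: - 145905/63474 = - 685/298=- 2^( - 1)*5^1 * 137^1*149^( - 1) 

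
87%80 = 7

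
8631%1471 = 1276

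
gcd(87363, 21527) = 1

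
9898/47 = 9898/47= 210.60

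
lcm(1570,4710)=4710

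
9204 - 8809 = 395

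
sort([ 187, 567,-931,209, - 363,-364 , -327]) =[ - 931,  -  364, - 363, - 327,187,209,  567]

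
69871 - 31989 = 37882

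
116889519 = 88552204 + 28337315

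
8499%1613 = 434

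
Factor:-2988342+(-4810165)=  - 1381^1*5647^1 = -  7798507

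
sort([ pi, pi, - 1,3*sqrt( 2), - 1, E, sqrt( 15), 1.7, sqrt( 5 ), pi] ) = [-1,-1, 1.7,sqrt( 5), E,pi , pi, pi,  sqrt( 15),3*sqrt( 2)]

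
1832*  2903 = 5318296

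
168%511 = 168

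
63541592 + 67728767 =131270359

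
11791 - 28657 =  -  16866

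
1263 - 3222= -1959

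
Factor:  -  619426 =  - 2^1*309713^1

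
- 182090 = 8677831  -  8859921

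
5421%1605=606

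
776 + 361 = 1137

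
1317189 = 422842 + 894347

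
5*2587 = 12935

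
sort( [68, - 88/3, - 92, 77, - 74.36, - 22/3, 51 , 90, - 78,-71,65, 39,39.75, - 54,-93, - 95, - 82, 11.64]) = [ - 95,-93, - 92, - 82 , - 78, - 74.36, - 71 , - 54 , - 88/3, - 22/3,11.64,39,39.75, 51, 65, 68,77, 90]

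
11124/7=1589+ 1/7 = 1589.14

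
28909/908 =28909/908 = 31.84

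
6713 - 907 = 5806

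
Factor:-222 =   -  2^1*3^1*37^1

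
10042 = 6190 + 3852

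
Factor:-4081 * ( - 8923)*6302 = 2^1 * 7^1*11^1 *23^1*53^1*137^1*8923^1=229485836426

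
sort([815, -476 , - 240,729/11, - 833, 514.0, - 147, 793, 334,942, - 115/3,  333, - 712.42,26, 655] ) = [  -  833, - 712.42, - 476, - 240,  -  147 , - 115/3,26,729/11, 333,334, 514.0,655,793, 815 , 942]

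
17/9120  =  17/9120 = 0.00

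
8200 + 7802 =16002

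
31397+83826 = 115223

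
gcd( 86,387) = 43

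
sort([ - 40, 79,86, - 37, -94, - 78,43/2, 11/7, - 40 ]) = [ - 94, -78, - 40 , - 40, - 37,11/7,43/2, 79,86 ]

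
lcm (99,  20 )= 1980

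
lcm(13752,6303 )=151272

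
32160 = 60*536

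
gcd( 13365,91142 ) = 1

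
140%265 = 140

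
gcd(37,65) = 1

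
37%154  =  37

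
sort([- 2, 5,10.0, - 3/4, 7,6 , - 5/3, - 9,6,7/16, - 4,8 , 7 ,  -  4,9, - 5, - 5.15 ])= [-9, - 5.15, - 5, - 4, - 4, - 2,  -  5/3, - 3/4, 7/16,5,6,6, 7, 7,8, 9,10.0 ] 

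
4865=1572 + 3293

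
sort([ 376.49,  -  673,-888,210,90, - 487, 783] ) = [ - 888,-673 ,-487,90, 210,376.49, 783] 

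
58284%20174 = 17936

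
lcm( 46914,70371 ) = 140742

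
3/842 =3/842 = 0.00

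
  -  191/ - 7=27 + 2/7 = 27.29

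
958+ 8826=9784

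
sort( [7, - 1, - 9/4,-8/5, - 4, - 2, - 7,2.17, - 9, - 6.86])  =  [ - 9,-7, - 6.86, - 4, - 9/4, - 2, - 8/5,-1, 2.17,7]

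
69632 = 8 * 8704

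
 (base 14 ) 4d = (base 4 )1011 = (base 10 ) 69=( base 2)1000101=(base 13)54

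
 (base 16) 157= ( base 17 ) 133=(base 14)1A7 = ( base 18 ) 111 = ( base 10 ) 343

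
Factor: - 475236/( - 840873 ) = 516/913 = 2^2*3^1 * 11^(- 1)*43^1*83^ ( - 1) 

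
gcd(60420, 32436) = 636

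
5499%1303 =287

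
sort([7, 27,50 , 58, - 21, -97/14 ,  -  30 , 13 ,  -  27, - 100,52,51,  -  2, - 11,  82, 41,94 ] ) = [ - 100  , - 30, - 27, - 21,  -  11, - 97/14, - 2, 7 , 13,27,  41  ,  50,  51, 52,58,82, 94] 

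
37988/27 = 1406 + 26/27 = 1406.96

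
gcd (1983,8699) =1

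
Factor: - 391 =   -  17^1*23^1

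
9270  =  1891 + 7379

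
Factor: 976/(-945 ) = -2^4* 3^( - 3)*5^ ( - 1)*7^( - 1 )*61^1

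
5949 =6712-763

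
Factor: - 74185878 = - 2^1*3^1*13^1*951101^1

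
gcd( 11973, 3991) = 3991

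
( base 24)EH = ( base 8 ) 541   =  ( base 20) hd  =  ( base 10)353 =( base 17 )13D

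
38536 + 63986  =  102522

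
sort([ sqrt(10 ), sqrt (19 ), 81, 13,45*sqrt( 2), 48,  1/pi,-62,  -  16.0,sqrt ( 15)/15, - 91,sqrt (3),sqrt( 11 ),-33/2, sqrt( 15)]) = [ - 91, -62,  -  33/2, - 16.0, sqrt(15)/15 , 1/pi, sqrt(3),sqrt(10), sqrt(11 ) , sqrt(15 ), sqrt(19 ), 13,48, 45*sqrt(2), 81]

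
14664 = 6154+8510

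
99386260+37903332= 137289592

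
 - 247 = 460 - 707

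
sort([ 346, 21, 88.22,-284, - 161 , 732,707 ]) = [ - 284, - 161,  21,88.22,346,707,732 ]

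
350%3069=350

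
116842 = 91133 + 25709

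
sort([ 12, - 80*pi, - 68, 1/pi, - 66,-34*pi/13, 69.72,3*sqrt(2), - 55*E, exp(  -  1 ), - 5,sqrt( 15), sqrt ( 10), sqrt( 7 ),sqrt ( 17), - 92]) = [ - 80*pi ,-55*E, - 92, - 68, - 66, - 34*pi/13, - 5,1/pi,exp( - 1),sqrt ( 7),sqrt(10 ),  sqrt( 15), sqrt(17), 3*sqrt(2), 12, 69.72] 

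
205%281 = 205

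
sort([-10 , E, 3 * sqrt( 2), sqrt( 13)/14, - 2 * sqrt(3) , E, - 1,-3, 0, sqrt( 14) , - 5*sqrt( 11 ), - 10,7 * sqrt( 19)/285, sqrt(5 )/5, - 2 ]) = [ -5*sqrt(11), - 10, - 10, - 2*sqrt(3 ), - 3,  -  2,  -  1, 0, 7*sqrt( 19) /285, sqrt( 13 ) /14, sqrt( 5 )/5, E,  E, sqrt( 14),3 * sqrt(2) ]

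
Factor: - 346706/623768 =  - 2^ ( - 2) * 103^ ( - 1 )*229^1  =  -  229/412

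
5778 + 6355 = 12133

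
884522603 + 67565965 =952088568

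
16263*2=32526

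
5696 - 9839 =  -4143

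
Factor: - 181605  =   -3^1 *5^1*12107^1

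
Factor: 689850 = 2^1*3^3*5^2 * 7^1 *73^1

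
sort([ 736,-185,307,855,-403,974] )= [ - 403, - 185,307,736, 855,974 ]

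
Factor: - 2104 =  - 2^3*263^1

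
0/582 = 0 = 0.00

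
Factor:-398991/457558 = -2^( - 1 )*3^1*19^(- 1)*179^1*743^1*12041^(-1) 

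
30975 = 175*177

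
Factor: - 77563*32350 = - 2^1*5^2*647^1*77563^1 = -2509163050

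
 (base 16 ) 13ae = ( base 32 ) 4TE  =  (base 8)11656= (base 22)A90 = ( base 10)5038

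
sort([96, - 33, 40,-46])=[ - 46,-33,40,  96] 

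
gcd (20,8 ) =4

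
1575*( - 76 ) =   -  119700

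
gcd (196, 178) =2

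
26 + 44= 70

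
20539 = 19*1081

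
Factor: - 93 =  - 3^1*31^1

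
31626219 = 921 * 34339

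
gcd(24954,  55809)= 3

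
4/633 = 4/633 = 0.01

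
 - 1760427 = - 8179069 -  - 6418642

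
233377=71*3287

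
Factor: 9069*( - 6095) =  - 3^1*5^1*23^1*53^1*3023^1 = - 55275555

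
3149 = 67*47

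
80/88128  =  5/5508=0.00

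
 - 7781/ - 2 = 7781/2 = 3890.50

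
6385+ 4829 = 11214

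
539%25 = 14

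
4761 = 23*207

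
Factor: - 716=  - 2^2*179^1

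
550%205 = 140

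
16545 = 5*3309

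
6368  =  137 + 6231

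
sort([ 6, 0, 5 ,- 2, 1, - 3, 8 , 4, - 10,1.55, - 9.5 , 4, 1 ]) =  [ - 10, - 9.5, - 3, - 2, 0, 1, 1, 1.55,4, 4, 5,6,8 ] 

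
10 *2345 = 23450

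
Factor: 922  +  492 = 2^1 * 7^1*101^1 = 1414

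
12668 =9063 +3605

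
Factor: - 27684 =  - 2^2* 3^2* 769^1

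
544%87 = 22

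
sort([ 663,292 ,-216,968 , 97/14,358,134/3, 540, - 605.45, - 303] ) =[ - 605.45,  -  303,-216,97/14,134/3,292,358,540,663,968]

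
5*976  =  4880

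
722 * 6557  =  4734154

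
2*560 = 1120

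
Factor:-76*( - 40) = 2^5*5^1*19^1= 3040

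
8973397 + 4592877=13566274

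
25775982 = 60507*426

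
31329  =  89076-57747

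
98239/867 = 98239/867=113.31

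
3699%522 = 45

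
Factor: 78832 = 2^4*13^1*379^1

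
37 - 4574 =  - 4537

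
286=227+59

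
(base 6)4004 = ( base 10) 868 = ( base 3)1012011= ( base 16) 364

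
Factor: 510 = 2^1*3^1*5^1*17^1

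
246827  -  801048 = -554221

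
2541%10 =1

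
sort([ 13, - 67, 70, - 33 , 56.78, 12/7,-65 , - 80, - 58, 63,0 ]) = [ - 80, - 67,-65,  -  58 , - 33,0,12/7,13 , 56.78,  63, 70 ]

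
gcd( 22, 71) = 1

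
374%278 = 96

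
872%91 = 53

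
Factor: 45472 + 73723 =119195 = 5^1 * 31^1*769^1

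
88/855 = 88/855 = 0.10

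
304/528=19/33= 0.58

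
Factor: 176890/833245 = 38/179 = 2^1*19^1*179^(-1) 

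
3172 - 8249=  - 5077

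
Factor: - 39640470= - 2^1* 3^1*5^1*1321349^1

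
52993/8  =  6624 + 1/8 = 6624.12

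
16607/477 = 16607/477 =34.82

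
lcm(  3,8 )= 24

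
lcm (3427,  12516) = 287868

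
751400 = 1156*650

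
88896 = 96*926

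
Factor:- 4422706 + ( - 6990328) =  - 2^1*19^1  *  300343^1 = -11413034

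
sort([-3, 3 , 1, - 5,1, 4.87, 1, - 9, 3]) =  [ - 9,-5, - 3, 1,1 , 1, 3, 3 , 4.87]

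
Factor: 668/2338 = 2^1*7^ (-1) = 2/7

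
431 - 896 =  - 465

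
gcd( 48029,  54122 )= 1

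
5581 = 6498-917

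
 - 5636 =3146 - 8782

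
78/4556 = 39/2278 = 0.02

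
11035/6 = 11035/6 = 1839.17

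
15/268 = 15/268 =0.06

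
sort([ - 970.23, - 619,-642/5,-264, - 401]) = [ - 970.23 , - 619, - 401, - 264, - 642/5] 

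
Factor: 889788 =2^2*3^1 * 74149^1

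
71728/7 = 71728/7= 10246.86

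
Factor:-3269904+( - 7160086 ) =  - 2^1 *5^1*41^1*25439^1 =- 10429990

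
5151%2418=315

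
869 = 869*1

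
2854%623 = 362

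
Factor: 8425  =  5^2*337^1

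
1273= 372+901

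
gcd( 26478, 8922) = 6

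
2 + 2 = 4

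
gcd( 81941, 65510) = 1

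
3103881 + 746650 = 3850531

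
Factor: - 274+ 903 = 17^1 *37^1 =629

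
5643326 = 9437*598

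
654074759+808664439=1462739198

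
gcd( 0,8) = 8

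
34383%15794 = 2795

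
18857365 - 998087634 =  - 979230269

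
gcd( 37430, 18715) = 18715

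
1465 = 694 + 771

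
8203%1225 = 853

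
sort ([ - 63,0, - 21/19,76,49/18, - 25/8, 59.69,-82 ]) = [ - 82, - 63, - 25/8, - 21/19,0, 49/18,  59.69,76] 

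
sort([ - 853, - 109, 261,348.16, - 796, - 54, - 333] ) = [-853, - 796,-333 ,  -  109,  -  54, 261, 348.16] 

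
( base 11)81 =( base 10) 89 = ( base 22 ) 41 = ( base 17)54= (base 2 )1011001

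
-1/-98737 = 1/98737 = 0.00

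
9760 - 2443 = 7317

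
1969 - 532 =1437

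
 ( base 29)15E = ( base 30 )13A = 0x3e8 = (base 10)1000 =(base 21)25d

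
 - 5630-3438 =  - 9068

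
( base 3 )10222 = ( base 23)4F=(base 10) 107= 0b1101011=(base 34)35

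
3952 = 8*494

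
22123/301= 22123/301=73.50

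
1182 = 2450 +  - 1268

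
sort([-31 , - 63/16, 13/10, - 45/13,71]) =[- 31, - 63/16, - 45/13, 13/10 , 71 ]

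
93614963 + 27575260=121190223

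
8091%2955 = 2181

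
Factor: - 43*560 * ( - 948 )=2^6 * 3^1*5^1*7^1*43^1*79^1 = 22827840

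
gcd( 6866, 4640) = 2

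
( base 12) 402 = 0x242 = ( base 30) J8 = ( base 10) 578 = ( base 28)ki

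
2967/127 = 23 + 46/127 = 23.36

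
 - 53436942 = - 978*54639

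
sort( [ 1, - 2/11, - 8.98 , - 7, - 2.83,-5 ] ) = [-8.98,-7, - 5,-2.83, - 2/11,1 ] 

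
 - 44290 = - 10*4429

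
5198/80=2599/40 = 64.97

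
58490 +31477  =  89967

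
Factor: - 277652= - 2^2* 41^1*1693^1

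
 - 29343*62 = - 1819266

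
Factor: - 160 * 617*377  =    -  37217440= - 2^5 * 5^1 * 13^1*29^1*617^1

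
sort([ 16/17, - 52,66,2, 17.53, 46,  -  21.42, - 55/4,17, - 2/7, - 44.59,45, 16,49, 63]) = [  -  52, - 44.59,-21.42, - 55/4, - 2/7,16/17, 2,16,17, 17.53, 45, 46,49, 63,66 ] 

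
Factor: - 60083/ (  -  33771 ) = 3^(-1)*11257^( - 1)*60083^1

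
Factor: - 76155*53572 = -2^2*3^1 *5^1*59^1  *  227^1*5077^1 =- 4079775660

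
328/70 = 164/35 = 4.69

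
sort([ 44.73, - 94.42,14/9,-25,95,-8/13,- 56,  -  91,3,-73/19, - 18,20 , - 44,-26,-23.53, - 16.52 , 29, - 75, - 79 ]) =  [-94.42, - 91, - 79,- 75, - 56 , - 44 , - 26,  -  25, - 23.53, - 18,- 16.52, -73/19 , -8/13,14/9,3,20,29,  44.73,95]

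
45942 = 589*78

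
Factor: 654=2^1*3^1*109^1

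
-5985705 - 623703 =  - 6609408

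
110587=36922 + 73665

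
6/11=6/11 = 0.55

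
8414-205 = 8209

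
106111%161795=106111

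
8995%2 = 1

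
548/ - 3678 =-1 + 1565/1839 = - 0.15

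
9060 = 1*9060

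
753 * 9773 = 7359069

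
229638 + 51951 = 281589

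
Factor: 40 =2^3*5^1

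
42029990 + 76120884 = 118150874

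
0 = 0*10543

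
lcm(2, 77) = 154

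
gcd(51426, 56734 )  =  2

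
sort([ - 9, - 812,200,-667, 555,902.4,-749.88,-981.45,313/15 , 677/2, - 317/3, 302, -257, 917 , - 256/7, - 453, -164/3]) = [ - 981.45,-812,  -  749.88 , - 667, - 453, - 257, - 317/3, -164/3, - 256/7, - 9, 313/15,  200 , 302, 677/2,555, 902.4, 917] 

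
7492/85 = 88+12/85 = 88.14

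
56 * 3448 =193088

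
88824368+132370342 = 221194710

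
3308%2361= 947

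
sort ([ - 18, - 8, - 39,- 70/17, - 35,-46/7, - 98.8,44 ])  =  [ - 98.8,- 39, - 35, - 18, - 8, - 46/7,-70/17,44 ] 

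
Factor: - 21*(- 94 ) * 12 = 2^3 * 3^2*7^1*47^1 = 23688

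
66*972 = 64152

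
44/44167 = 44/44167 =0.00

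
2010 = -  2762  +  4772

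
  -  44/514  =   - 1 + 235/257 = -  0.09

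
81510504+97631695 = 179142199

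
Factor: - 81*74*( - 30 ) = 2^2*3^5*5^1*37^1=179820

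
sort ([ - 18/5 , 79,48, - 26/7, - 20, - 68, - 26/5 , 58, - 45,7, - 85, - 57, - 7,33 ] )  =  [ -85, - 68, - 57, - 45, - 20, - 7, - 26/5,-26/7, - 18/5,7,33,48,58, 79 ]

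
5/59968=5/59968 = 0.00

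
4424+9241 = 13665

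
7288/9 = 7288/9 = 809.78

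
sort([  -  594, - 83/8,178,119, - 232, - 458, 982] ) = [-594, - 458,-232, - 83/8,119, 178, 982] 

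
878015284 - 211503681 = 666511603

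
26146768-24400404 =1746364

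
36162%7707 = 5334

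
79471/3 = 26490 + 1/3 = 26490.33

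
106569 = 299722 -193153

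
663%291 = 81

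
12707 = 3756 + 8951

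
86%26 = 8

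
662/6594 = 331/3297 = 0.10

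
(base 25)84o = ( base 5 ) 130444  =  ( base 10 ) 5124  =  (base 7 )20640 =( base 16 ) 1404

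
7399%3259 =881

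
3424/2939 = 1 + 485/2939 = 1.17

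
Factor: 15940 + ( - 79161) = - 191^1*331^1 = - 63221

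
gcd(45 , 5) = 5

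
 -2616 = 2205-4821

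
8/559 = 8/559 = 0.01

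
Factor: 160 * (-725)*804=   -  2^7*3^1 * 5^3 * 29^1 *67^1 = - 93264000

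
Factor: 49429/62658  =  2^(- 1)*3^(  -  2)*59^(  -  2)*49429^1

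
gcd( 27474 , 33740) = 482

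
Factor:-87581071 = -87581071^1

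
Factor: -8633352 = - 2^3*3^1*7^1 * 13^1*59^1 * 67^1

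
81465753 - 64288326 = 17177427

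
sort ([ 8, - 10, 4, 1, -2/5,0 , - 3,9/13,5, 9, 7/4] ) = [ - 10, -3, - 2/5,0,9/13, 1, 7/4, 4, 5, 8, 9 ]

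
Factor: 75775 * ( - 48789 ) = -3696986475 = - 3^3*5^2 * 7^1*13^1 * 139^1*433^1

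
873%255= 108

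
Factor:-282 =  - 2^1*3^1 * 47^1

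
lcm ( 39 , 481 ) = 1443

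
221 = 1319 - 1098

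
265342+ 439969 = 705311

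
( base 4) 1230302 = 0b1101100110010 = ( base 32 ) 6pi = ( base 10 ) 6962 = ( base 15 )20E2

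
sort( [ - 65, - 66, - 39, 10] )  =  [ - 66, - 65, - 39, 10]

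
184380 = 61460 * 3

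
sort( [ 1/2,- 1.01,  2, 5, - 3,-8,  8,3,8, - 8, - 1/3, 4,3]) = [ - 8, - 8, - 3, - 1.01, - 1/3  ,  1/2, 2,3, 3,  4 , 5, 8,8] 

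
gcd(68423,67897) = 1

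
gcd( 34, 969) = 17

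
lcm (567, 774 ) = 48762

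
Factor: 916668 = 2^2 * 3^2*25463^1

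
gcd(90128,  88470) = 2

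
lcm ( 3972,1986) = 3972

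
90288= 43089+47199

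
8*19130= 153040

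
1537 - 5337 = - 3800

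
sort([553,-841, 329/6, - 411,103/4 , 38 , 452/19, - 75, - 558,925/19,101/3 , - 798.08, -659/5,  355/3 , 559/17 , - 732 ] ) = [ - 841, - 798.08, - 732, - 558,-411, - 659/5, - 75, 452/19,103/4,559/17,101/3, 38,925/19,329/6, 355/3,  553 ]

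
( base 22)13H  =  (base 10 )567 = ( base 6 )2343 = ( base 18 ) 1d9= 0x237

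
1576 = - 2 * ( - 788)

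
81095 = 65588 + 15507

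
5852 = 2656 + 3196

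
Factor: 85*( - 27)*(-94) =215730  =  2^1 * 3^3*5^1*17^1*47^1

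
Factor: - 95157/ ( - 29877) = 31719/9959  =  3^1*23^( - 1)*97^1*109^1 * 433^( - 1 )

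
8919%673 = 170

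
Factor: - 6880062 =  - 2^1 *3^1*7^1*163811^1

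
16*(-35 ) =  - 560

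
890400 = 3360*265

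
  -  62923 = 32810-95733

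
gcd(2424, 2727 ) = 303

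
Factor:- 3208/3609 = -2^3*3^( - 2) = -8/9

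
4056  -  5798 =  - 1742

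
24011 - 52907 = - 28896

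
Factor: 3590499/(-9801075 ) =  - 5^( -2)*11^1*108803^1 *130681^( - 1 ) = - 1196833/3267025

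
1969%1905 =64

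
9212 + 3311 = 12523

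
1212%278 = 100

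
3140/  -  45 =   -  628/9= - 69.78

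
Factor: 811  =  811^1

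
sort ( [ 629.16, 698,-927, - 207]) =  [- 927, - 207, 629.16, 698]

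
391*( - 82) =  - 32062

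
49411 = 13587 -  - 35824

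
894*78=69732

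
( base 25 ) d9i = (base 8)20260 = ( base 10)8368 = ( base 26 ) c9m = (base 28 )AIO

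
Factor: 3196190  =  2^1*5^1*43^1*7433^1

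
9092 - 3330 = 5762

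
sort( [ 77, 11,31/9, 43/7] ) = [ 31/9, 43/7, 11,  77 ] 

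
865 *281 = 243065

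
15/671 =15/671 = 0.02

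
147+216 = 363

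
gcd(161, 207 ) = 23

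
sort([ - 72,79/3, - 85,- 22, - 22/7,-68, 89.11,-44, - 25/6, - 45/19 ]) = [ - 85, - 72, - 68, - 44, - 22, -25/6, - 22/7 ,  -  45/19,79/3,89.11] 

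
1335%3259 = 1335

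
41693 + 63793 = 105486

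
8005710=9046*885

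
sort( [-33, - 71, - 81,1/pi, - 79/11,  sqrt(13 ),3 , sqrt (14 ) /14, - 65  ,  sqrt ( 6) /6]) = [ - 81, - 71, - 65, - 33, - 79/11,sqrt( 14 )/14,1/pi, sqrt( 6)/6,3,sqrt(13 )] 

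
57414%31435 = 25979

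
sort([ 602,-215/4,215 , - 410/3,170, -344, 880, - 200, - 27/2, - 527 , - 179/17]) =[ - 527, - 344, - 200,  -  410/3,  -  215/4, - 27/2 , - 179/17, 170, 215 , 602,880]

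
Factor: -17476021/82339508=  - 2^( - 2)*23^1*61^(-1) *659^1*1153^1*337457^( - 1 )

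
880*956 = 841280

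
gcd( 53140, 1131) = 1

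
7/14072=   7/14072 = 0.00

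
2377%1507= 870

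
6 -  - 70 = 76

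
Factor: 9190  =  2^1*5^1 * 919^1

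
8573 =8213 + 360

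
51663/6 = 8610+1/2 =8610.50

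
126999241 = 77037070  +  49962171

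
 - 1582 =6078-7660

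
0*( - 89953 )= 0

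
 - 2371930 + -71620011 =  - 73991941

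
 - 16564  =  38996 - 55560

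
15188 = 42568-27380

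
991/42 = 991/42 =23.60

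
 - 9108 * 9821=- 89449668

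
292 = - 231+523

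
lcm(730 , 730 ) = 730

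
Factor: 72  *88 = 6336 = 2^6 * 3^2*11^1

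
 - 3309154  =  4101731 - 7410885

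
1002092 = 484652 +517440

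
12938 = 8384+4554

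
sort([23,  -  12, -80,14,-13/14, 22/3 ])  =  [-80,-12, - 13/14,22/3, 14, 23 ]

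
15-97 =-82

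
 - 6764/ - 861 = 7 + 737/861 = 7.86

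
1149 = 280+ 869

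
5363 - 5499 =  - 136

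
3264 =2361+903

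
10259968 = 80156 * 128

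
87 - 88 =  - 1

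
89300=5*17860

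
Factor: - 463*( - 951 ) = 440313 = 3^1 * 317^1*463^1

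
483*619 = 298977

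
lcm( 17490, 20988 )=104940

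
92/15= 92/15  =  6.13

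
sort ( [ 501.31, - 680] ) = [ - 680, 501.31]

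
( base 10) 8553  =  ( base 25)DH3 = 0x2169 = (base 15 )2803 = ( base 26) cgp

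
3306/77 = 3306/77 = 42.94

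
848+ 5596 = 6444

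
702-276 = 426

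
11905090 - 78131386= -66226296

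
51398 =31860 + 19538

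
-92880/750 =-3096/25  =  -123.84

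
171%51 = 18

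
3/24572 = 3/24572 = 0.00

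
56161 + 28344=84505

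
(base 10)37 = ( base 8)45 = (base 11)34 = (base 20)1H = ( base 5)122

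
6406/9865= 6406/9865=0.65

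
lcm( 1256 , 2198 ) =8792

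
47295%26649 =20646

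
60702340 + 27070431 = 87772771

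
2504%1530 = 974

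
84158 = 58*1451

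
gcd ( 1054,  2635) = 527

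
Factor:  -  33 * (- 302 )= 2^1 * 3^1*11^1*151^1  =  9966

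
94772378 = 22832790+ 71939588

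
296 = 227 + 69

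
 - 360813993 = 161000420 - 521814413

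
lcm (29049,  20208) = 464784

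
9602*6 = 57612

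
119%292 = 119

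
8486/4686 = 1 + 1900/2343 = 1.81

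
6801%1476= 897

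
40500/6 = 6750 = 6750.00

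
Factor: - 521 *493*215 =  - 5^1*17^1*29^1*43^1*521^1 =- 55223395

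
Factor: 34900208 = 2^4 * 7^1 * 311609^1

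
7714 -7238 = 476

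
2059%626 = 181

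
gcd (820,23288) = 164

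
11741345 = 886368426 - 874627081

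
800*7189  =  5751200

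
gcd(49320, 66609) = 9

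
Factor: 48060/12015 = 4 = 2^2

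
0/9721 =0=0.00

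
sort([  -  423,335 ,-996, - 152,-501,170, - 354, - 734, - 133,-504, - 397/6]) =[ -996, - 734,  -  504,- 501, - 423,- 354,-152, - 133, - 397/6, 170,335]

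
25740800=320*80440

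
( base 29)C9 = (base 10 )357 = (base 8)545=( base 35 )a7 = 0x165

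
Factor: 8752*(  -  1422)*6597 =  - 82101934368 = -2^5*3^4*79^1*547^1 * 733^1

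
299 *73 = 21827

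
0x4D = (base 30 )2H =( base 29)2J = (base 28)2L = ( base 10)77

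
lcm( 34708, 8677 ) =34708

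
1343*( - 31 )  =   - 41633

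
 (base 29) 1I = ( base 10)47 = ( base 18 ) 2b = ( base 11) 43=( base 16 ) 2F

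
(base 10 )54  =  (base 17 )33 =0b110110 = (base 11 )4A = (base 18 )30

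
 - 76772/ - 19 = 4040 + 12/19 = 4040.63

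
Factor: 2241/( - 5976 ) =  - 3/8 = - 2^( - 3 )*3^1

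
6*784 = 4704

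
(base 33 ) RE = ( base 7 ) 2432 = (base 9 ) 1215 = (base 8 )1611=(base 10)905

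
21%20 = 1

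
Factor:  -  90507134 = -2^1*45253567^1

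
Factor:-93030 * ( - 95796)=2^3 *3^4*  5^1*7^1 *443^1*887^1 = 8911901880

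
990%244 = 14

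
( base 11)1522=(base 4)132220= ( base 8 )3650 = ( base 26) 2na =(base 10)1960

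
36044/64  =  9011/16 = 563.19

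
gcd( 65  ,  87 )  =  1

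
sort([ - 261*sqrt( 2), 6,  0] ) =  [ - 261*sqrt( 2 ), 0, 6 ]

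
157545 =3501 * 45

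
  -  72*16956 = -1220832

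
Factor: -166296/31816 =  - 507/97=- 3^1*13^2*97^(-1)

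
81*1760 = 142560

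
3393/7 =3393/7= 484.71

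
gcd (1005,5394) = 3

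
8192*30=245760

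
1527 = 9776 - 8249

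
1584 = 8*198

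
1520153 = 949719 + 570434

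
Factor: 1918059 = 3^1*11^1*13^1*17^1*263^1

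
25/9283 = 25/9283 = 0.00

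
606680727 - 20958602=585722125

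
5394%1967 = 1460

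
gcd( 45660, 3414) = 6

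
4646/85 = 4646/85=54.66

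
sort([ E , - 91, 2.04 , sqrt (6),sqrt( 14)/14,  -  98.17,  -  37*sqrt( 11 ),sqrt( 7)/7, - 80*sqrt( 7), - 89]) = [ - 80*sqrt( 7 ), -37*sqrt( 11), - 98.17,- 91,-89, sqrt ( 14)/14,sqrt( 7)/7, 2.04,  sqrt(6 ), E]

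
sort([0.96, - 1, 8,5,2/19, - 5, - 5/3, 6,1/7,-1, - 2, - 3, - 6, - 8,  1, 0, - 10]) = [ - 10, - 8,-6, - 5 , - 3,  -  2,  -  5/3, - 1, - 1,  0, 2/19,1/7,0.96,1,  5 , 6,  8 ] 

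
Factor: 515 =5^1*103^1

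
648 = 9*72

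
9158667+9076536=18235203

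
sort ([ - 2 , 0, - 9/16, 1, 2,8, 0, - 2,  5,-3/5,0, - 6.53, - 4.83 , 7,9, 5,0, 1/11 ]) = [ - 6.53, - 4.83,-2, - 2, - 3/5, - 9/16,  0,0, 0,0,1/11,  1,2, 5,5, 7,8, 9] 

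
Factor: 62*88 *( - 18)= - 2^5 * 3^2 *11^1*31^1 = - 98208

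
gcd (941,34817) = 941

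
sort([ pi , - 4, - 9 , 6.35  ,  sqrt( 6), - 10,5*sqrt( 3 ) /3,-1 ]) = [ - 10, - 9 , - 4,- 1,sqrt(6),5*sqrt(3)/3, pi,6.35]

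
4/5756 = 1/1439 = 0.00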